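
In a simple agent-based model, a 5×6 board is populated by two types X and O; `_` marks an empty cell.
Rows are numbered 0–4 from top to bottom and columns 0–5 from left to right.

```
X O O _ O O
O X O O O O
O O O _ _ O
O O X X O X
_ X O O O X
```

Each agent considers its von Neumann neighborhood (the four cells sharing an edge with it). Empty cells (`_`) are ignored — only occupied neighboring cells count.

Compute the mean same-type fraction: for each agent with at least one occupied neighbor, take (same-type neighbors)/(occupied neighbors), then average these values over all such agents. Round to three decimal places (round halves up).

(0,0)X 0/2
(0,1)O 1/3
(0,2)O 2/2
(0,4)O 2/2
(0,5)O 2/2
(1,0)O 1/3
(1,1)X 0/4
(1,2)O 3/4
(1,3)O 2/2
(1,4)O 3/3
(1,5)O 3/3
(2,0)O 3/3
(2,1)O 3/4
(2,2)O 2/3
(2,5)O 1/2
(3,0)O 2/2
(3,1)O 2/4
(3,2)X 1/4
(3,3)X 1/3
(3,4)O 1/3
(3,5)X 1/3
(4,1)X 0/2
(4,2)O 1/3
(4,3)O 2/3
(4,4)O 2/3
(4,5)X 1/2
Sum over 26 agents: 0/2 + 1/3 + 2/2 + 2/2 + 2/2 + 1/3 + 0/4 + 3/4 + 2/2 + 3/3 + 3/3 + 3/3 + 3/4 + 2/3 + 1/2 + 2/2 + 2/4 + 1/4 + 1/3 + 1/3 + 1/3 + 0/2 + 1/3 + 2/3 + 2/3 + 1/2 = 61/4; mean = 61/4 ÷ 26 = 61/104 = 0.586538… → 0.587.

0.587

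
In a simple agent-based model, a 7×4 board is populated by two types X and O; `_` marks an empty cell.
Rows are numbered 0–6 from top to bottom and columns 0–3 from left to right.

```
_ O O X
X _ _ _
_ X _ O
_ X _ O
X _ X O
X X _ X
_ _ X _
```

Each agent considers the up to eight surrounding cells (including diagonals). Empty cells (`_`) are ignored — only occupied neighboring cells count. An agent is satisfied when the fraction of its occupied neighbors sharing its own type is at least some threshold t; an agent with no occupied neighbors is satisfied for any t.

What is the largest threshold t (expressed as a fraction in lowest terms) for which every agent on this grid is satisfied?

0/1

Row 0: (0,1)O 1/2 · (0,2)O 1/2 · (0,3)X 0/1
Row 1: (1,0)X 1/2
Row 2: (2,1)X 2/2 · (2,3)O 1/1
Row 3: (3,1)X 3/3 · (3,3)O 2/3
Row 4: (4,0)X 3/3 · (4,2)X 3/5 · (4,3)O 1/3
Row 5: (5,0)X 2/2 · (5,1)X 4/4 · (5,3)X 2/3
Row 6: (6,2)X 2/2
The smallest same-type fraction is 0/1 at (0,3), which reduces to 0/1. Any threshold above that leaves this agent unsatisfied.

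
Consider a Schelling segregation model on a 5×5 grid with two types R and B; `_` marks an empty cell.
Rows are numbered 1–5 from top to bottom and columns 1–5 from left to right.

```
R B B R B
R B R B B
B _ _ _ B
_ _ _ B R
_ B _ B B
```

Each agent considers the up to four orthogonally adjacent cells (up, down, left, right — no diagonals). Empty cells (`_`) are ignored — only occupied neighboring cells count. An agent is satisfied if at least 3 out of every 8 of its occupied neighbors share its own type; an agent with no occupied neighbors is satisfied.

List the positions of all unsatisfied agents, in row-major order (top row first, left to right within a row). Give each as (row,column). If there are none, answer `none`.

(1,1)R 1/2 ok
(1,2)B 2/3 ok
(1,3)B 1/3 unhappy
(1,4)R 0/3 unhappy
(1,5)B 1/2 ok
(2,1)R 1/3 unhappy
(2,2)B 1/3 unhappy
(2,3)R 0/3 unhappy
(2,4)B 1/3 unhappy
(2,5)B 3/3 ok
(3,1)B 0/1 unhappy
(3,5)B 1/2 ok
(4,4)B 1/2 ok
(4,5)R 0/3 unhappy
(5,2)B 0/0 ok
(5,4)B 2/2 ok
(5,5)B 1/2 ok

(1,3), (1,4), (2,1), (2,2), (2,3), (2,4), (3,1), (4,5)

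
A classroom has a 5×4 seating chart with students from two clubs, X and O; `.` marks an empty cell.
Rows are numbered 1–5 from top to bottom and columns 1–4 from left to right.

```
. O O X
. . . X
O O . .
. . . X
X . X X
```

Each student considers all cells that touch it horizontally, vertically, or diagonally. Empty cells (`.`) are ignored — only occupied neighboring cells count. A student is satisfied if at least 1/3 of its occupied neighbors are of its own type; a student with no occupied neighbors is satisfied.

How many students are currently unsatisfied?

0

(1,2)O 1/1 ✓
(1,3)O 1/3 ✓
(1,4)X 1/2 ✓
(2,4)X 1/2 ✓
(3,1)O 1/1 ✓
(3,2)O 1/1 ✓
(4,4)X 2/2 ✓
(5,1)X 0/0 ✓
(5,3)X 2/2 ✓
(5,4)X 2/2 ✓
Every one meets the threshold.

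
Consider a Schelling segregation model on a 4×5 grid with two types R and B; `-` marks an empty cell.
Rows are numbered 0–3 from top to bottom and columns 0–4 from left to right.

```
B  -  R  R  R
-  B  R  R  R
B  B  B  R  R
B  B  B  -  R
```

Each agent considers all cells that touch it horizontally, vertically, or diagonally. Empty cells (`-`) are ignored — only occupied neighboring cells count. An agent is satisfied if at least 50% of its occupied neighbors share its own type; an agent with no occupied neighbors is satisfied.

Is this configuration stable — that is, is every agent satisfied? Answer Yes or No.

Yes

Row 0: (0,0)B 1/1 ✓ · (0,2)R 3/4 ✓ · (0,3)R 5/5 ✓ · (0,4)R 3/3 ✓
Row 1: (1,1)B 4/6 ✓ · (1,2)R 4/7 ✓ · (1,3)R 7/8 ✓ · (1,4)R 5/5 ✓
Row 2: (2,0)B 4/4 ✓ · (2,1)B 6/7 ✓ · (2,2)B 4/7 ✓ · (2,3)R 5/7 ✓ · (2,4)R 4/4 ✓
Row 3: (3,0)B 3/3 ✓ · (3,1)B 5/5 ✓ · (3,2)B 3/4 ✓ · (3,4)R 2/2 ✓
All meet the threshold, so the configuration is stable.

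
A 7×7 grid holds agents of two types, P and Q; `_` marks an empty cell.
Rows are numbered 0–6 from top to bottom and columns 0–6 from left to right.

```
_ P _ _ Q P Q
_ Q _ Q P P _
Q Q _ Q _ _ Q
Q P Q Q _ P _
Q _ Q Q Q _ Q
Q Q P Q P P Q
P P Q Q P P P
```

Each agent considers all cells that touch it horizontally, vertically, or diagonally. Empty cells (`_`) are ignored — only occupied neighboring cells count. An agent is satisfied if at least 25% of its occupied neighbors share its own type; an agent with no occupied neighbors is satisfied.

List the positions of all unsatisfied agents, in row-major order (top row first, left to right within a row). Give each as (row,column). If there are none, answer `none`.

(0,1), (0,6), (2,6), (3,1), (3,5), (5,2)

Row 0: (0,1)P 0/1 not · (0,4)Q 1/4 satisfied · (0,5)P 2/4 satisfied · (0,6)Q 0/2 not
Row 1: (1,1)Q 2/3 satisfied · (1,3)Q 2/3 satisfied · (1,4)P 2/5 satisfied · (1,5)P 2/5 satisfied
Row 2: (2,0)Q 3/4 satisfied · (2,1)Q 4/5 satisfied · (2,3)Q 3/4 satisfied · (2,6)Q 0/2 not
Row 3: (3,0)Q 3/4 satisfied · (3,1)P 0/6 not · (3,2)Q 5/6 satisfied · (3,3)Q 5/5 satisfied · (3,5)P 0/3 not
Row 4: (4,0)Q 3/4 satisfied · (4,2)Q 5/7 satisfied · (4,3)Q 5/7 satisfied · (4,4)Q 3/6 satisfied · (4,6)Q 1/3 satisfied
Row 5: (5,0)Q 2/4 satisfied · (5,1)Q 4/7 satisfied · (5,2)P 1/7 not · (5,3)Q 5/8 satisfied · (5,4)P 3/7 satisfied · (5,5)P 4/7 satisfied · (5,6)Q 1/4 satisfied
Row 6: (6,0)P 1/3 satisfied · (6,1)P 2/5 satisfied · (6,2)Q 3/5 satisfied · (6,3)Q 2/5 satisfied · (6,4)P 3/5 satisfied · (6,5)P 4/5 satisfied · (6,6)P 2/3 satisfied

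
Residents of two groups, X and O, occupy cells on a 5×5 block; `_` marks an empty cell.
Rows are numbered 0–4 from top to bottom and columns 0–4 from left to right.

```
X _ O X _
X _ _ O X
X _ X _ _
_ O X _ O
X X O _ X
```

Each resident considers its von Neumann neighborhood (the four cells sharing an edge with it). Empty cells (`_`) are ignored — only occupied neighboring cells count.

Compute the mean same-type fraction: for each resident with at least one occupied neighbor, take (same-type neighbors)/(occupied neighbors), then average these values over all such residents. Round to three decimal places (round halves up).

0.378

(0,0)X 1/1
(0,2)O 0/1
(0,3)X 0/2
(1,0)X 2/2
(1,3)O 0/2
(1,4)X 0/1
(2,0)X 1/1
(2,2)X 1/1
(3,1)O 0/2
(3,2)X 1/3
(3,4)O 0/1
(4,0)X 1/1
(4,1)X 1/3
(4,2)O 0/2
(4,4)X 0/1
Sum over 15 residents: 1/1 + 0/1 + 0/2 + 2/2 + 0/2 + 0/1 + 1/1 + 1/1 + 0/2 + 1/3 + 0/1 + 1/1 + 1/3 + 0/2 + 0/1 = 17/3; mean = 17/3 ÷ 15 = 17/45 = 0.377777… → 0.378.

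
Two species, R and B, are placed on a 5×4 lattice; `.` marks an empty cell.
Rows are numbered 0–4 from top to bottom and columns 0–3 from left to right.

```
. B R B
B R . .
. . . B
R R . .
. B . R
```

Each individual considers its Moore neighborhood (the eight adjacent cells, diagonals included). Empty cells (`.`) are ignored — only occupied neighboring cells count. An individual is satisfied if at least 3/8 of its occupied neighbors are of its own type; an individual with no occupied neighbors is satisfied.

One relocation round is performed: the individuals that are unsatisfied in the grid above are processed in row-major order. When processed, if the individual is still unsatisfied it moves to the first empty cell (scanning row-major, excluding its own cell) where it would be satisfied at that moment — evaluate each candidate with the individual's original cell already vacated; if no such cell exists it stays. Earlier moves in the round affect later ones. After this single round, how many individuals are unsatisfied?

1

Initially unsatisfied (in order): (0,1), (0,2), (0,3), (1,1), (4,1).
  (0,1) → (0,0).
  (0,2): now satisfied by earlier moves; stays.
  (0,3) → (0,1).
  (1,1) → (0,3).
  (4,1) → (1,1).
Resulting grid:
B B R R
B B . .
. . . B
R R . .
. . . R
Unsatisfied now: (0,2).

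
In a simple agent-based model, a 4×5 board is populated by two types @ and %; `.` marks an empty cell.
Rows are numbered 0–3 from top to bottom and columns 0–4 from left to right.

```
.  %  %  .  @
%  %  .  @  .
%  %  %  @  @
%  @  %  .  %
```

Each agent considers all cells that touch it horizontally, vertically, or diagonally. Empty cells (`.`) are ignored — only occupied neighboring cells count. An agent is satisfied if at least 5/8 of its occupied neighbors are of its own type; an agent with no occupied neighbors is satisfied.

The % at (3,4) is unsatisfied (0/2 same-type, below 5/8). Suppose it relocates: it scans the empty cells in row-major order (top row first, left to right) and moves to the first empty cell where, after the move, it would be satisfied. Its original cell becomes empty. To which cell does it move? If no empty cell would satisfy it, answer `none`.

(0,0)

Vacating (3,4). Empty cells in order:
  (0,0): 3/3 same-type → satisfied — stop here.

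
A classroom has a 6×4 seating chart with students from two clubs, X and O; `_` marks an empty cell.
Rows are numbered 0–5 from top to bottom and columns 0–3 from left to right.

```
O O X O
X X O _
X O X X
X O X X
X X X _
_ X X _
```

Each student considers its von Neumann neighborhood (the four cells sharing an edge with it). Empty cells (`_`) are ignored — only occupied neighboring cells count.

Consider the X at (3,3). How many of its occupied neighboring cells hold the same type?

Occupied neighbors of (3,3): (2,3)=X, (3,2)=X.
Same type (X): 2 of 2.

2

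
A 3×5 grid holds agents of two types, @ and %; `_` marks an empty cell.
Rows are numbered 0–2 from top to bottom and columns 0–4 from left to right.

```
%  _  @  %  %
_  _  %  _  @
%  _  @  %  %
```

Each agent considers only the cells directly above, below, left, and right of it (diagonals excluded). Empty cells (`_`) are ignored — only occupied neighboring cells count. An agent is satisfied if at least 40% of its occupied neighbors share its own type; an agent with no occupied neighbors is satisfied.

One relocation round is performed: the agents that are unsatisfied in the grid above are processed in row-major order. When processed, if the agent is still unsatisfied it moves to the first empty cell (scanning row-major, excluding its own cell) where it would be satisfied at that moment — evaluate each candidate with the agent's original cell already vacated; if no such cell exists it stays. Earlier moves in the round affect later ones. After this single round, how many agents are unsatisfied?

1

Initially unsatisfied (in order): (0,2), (1,2), (1,4), (2,2).
  (0,2) → (2,1).
  (1,2) → (0,1).
  (1,4) → (1,1).
  (2,2): now satisfied by earlier moves; stays.
Resulting grid:
% % _ % %
_ @ _ _ _
% @ @ % %
Unsatisfied now: (2,0).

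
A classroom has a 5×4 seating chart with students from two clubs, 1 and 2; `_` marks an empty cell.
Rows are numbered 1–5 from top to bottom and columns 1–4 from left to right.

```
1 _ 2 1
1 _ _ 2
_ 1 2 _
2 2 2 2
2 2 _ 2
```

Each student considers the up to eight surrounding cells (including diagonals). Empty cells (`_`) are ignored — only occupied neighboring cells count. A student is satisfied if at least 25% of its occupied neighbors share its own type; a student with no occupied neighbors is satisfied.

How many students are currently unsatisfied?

2

Row 1: (1,1)1 1/1 satisfied · (1,3)2 1/2 satisfied · (1,4)1 0/2 not
Row 2: (2,1)1 2/2 satisfied · (2,4)2 2/3 satisfied
Row 3: (3,2)1 1/5 not · (3,3)2 4/5 satisfied
Row 4: (4,1)2 3/4 satisfied · (4,2)2 5/6 satisfied · (4,3)2 5/6 satisfied · (4,4)2 3/3 satisfied
Row 5: (5,1)2 3/3 satisfied · (5,2)2 4/4 satisfied · (5,4)2 2/2 satisfied
Unsatisfied: (1,4), (3,2) — 2 in total.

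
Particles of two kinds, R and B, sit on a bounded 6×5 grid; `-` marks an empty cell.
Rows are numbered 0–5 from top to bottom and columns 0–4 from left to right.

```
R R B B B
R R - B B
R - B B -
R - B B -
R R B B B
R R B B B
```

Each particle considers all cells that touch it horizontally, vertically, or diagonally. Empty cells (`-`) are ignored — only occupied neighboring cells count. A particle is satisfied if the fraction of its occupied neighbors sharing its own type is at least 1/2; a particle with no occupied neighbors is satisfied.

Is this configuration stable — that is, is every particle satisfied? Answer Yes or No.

Row 0: (0,0)R 3/3 satisfied · (0,1)R 3/4 satisfied · (0,2)B 2/4 satisfied · (0,3)B 4/4 satisfied · (0,4)B 3/3 satisfied
Row 1: (1,0)R 4/4 satisfied · (1,1)R 4/6 satisfied · (1,3)B 6/6 satisfied · (1,4)B 4/4 satisfied
Row 2: (2,0)R 3/3 satisfied · (2,2)B 4/5 satisfied · (2,3)B 5/5 satisfied
Row 3: (3,0)R 3/3 satisfied · (3,2)B 5/6 satisfied · (3,3)B 6/6 satisfied
Row 4: (4,0)R 4/4 satisfied · (4,1)R 4/7 satisfied · (4,2)B 5/7 satisfied · (4,3)B 7/7 satisfied · (4,4)B 4/4 satisfied
Row 5: (5,0)R 3/3 satisfied · (5,1)R 3/5 satisfied · (5,2)B 3/5 satisfied · (5,3)B 5/5 satisfied · (5,4)B 3/3 satisfied
All meet the threshold, so the configuration is stable.

Yes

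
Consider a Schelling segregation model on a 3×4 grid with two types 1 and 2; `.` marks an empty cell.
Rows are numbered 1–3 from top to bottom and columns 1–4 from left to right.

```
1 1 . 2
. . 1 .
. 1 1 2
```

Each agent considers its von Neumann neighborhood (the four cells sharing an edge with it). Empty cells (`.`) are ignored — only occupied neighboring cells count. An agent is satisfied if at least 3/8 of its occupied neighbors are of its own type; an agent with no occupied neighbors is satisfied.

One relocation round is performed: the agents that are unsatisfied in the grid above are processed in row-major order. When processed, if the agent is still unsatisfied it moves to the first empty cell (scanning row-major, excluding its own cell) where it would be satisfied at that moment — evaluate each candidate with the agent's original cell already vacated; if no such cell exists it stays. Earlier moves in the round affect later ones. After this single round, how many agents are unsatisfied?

Initially unsatisfied (in order): (3,4).
  (3,4) → (2,4).
Resulting grid:
1 1 . 2
. . 1 2
. 1 1 .
All satisfied now.

0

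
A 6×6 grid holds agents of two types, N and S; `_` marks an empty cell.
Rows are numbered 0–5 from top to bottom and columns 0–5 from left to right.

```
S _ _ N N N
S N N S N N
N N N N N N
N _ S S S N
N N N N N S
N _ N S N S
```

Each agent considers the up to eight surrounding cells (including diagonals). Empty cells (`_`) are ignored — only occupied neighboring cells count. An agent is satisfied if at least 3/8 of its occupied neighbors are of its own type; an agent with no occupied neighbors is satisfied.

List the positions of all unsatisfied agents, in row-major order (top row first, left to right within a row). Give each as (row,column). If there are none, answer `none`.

(0,0)S 1/2 ok
(0,3)N 3/4 ok
(0,4)N 4/5 ok
(0,5)N 3/3 ok
(1,0)S 1/4 unhappy
(1,1)N 4/6 ok
(1,2)N 5/6 ok
(1,3)S 0/7 unhappy
(1,4)N 7/8 ok
(1,5)N 5/5 ok
(2,0)N 3/4 ok
(2,1)N 5/7 ok
(2,2)N 4/7 ok
(2,3)N 4/8 ok
(2,4)N 5/8 ok
(2,5)N 4/5 ok
(3,0)N 4/4 ok
(3,2)S 1/7 unhappy
(3,3)S 2/8 unhappy
(3,4)S 2/8 unhappy
(3,5)N 3/5 ok
(4,0)N 3/3 ok
(4,1)N 5/6 ok
(4,2)N 3/6 ok
(4,3)N 4/8 ok
(4,4)N 3/8 ok
(4,5)S 2/5 ok
(5,0)N 2/2 ok
(5,2)N 3/4 ok
(5,3)S 0/5 unhappy
(5,4)N 2/5 ok
(5,5)S 1/3 unhappy

(1,0), (1,3), (3,2), (3,3), (3,4), (5,3), (5,5)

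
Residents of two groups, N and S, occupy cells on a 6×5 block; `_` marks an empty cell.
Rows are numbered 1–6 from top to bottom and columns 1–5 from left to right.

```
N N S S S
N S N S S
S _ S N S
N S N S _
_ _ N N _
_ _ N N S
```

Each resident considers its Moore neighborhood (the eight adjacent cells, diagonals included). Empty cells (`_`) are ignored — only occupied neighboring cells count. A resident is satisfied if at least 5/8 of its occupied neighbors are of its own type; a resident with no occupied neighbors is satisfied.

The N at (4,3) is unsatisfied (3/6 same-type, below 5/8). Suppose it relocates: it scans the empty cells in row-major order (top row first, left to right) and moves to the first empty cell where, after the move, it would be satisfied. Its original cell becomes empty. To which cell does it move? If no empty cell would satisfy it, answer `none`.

Vacating (4,3). Empty cells in order:
  (3,2): 3/7 same-type → still unsatisfied.
  (4,5): 2/4 same-type → still unsatisfied.
  (5,1): 1/2 same-type → still unsatisfied.
  (5,2): 3/4 same-type → satisfied — stop here.

(5,2)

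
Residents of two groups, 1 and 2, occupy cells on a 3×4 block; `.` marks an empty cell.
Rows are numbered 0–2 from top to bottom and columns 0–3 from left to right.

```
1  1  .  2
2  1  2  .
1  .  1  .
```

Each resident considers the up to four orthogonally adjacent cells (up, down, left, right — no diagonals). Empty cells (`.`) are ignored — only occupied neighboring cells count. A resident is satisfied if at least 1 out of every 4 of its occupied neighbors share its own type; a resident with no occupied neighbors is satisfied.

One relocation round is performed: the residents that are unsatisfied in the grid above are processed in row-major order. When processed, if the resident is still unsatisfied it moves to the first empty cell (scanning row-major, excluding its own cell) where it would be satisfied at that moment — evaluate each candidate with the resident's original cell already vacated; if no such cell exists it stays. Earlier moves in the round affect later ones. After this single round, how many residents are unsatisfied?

Initially unsatisfied (in order): (1,0), (1,2), (2,0), (2,2).
  (1,0) → (0,2).
  (1,2): now satisfied by earlier moves; stays.
  (2,0): now satisfied by earlier moves; stays.
  (2,2) → (1,0).
Resulting grid:
1 1 2 2
1 1 2 .
1 . . .
All satisfied now.

0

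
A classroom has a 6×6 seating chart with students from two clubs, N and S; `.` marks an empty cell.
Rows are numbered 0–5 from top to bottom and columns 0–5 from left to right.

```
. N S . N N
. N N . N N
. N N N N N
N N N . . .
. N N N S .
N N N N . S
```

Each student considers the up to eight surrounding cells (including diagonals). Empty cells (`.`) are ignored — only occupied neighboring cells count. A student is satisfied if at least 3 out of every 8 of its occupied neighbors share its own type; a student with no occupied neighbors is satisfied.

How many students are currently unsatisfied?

Row 0: (0,1)N 2/3 ok · (0,2)S 0/3 unhappy · (0,4)N 3/3 ok · (0,5)N 3/3 ok
Row 1: (1,1)N 4/5 ok · (1,2)N 5/6 ok · (1,4)N 6/6 ok · (1,5)N 5/5 ok
Row 2: (2,1)N 6/6 ok · (2,2)N 6/6 ok · (2,3)N 5/5 ok · (2,4)N 4/4 ok · (2,5)N 3/3 ok
Row 3: (3,0)N 3/3 ok · (3,1)N 6/6 ok · (3,2)N 7/7 ok
Row 4: (4,1)N 7/7 ok · (4,2)N 7/7 ok · (4,3)N 4/5 ok · (4,4)S 1/3 unhappy
Row 5: (5,0)N 2/2 ok · (5,1)N 4/4 ok · (5,2)N 5/5 ok · (5,3)N 3/4 ok · (5,5)S 1/1 ok
Unsatisfied: (0,2), (4,4) — 2 in total.

2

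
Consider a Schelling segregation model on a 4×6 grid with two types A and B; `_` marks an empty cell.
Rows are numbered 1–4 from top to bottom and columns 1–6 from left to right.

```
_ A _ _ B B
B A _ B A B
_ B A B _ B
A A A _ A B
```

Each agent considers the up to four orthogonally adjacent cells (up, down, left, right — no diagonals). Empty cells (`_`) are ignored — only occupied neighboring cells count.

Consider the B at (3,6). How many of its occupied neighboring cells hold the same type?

2

Occupied neighbors of (3,6): (2,6)=B, (4,6)=B.
Same type (B): 2 of 2.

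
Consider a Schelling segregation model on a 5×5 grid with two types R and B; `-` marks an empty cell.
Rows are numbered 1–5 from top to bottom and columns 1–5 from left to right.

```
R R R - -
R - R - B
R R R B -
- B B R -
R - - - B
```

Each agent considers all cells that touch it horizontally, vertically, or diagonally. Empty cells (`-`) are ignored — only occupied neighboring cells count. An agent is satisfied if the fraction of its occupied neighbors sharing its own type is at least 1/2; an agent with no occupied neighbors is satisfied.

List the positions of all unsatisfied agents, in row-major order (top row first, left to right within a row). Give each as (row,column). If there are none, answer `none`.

(3,4), (4,2), (4,3), (4,4), (5,1), (5,5)

Row 1: (1,1)R 2/2 satisfied · (1,2)R 4/4 satisfied · (1,3)R 2/2 satisfied
Row 2: (2,1)R 4/4 satisfied · (2,3)R 4/5 satisfied · (2,5)B 1/1 satisfied
Row 3: (3,1)R 2/3 satisfied · (3,2)R 4/6 satisfied · (3,3)R 3/6 satisfied · (3,4)B 2/5 not
Row 4: (4,2)B 1/5 not · (4,3)B 2/5 not · (4,4)R 1/4 not
Row 5: (5,1)R 0/1 not · (5,5)B 0/1 not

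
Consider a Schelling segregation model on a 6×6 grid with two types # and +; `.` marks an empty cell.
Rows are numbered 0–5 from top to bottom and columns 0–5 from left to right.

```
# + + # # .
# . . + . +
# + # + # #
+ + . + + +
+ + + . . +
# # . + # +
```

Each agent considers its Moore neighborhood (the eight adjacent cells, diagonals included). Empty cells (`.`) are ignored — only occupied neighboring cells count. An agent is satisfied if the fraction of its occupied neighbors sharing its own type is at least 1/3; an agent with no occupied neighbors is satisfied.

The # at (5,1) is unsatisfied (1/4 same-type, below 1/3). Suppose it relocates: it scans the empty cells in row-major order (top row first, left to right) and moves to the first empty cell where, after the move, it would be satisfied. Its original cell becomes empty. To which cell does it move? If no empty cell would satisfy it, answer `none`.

Vacating (5,1). Empty cells in order:
  (0,5): 1/2 same-type → satisfied — stop here.

(0,5)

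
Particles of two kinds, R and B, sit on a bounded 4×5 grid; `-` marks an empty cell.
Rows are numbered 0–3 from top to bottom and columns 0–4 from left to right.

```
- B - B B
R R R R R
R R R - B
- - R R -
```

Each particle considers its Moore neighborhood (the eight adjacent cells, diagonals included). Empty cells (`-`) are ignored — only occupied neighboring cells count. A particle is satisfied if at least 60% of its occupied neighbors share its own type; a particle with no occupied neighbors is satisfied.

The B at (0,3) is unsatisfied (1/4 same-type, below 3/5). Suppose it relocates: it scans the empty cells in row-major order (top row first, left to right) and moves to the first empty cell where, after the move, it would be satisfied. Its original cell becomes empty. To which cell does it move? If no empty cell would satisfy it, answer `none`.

none

Vacating (0,3). Empty cells in order:
  (0,0): 1/3 same-type → still unsatisfied.
  (0,2): 1/4 same-type → still unsatisfied.
  (2,3): 1/7 same-type → still unsatisfied.
  (3,0): 0/2 same-type → still unsatisfied.
  (3,1): 0/4 same-type → still unsatisfied.
  (3,4): 1/2 same-type → still unsatisfied.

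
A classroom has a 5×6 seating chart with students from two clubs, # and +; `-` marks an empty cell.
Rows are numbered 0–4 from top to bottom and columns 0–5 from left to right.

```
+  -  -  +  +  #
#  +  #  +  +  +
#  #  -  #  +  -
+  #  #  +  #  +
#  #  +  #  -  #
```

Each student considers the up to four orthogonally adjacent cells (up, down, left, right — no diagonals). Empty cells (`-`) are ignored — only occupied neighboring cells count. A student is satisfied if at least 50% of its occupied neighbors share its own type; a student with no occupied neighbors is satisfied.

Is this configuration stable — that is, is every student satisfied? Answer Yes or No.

No

(0,0)+ 0/1 ✗
(0,3)+ 2/2 ✓
(0,4)+ 2/3 ✓
(0,5)# 0/2 ✗
(1,0)# 1/3 ✗
(1,1)+ 0/3 ✗
(1,2)# 0/2 ✗
(1,3)+ 2/4 ✓
(1,4)+ 4/4 ✓
(1,5)+ 1/2 ✓
(2,0)# 2/3 ✓
(2,1)# 2/3 ✓
(2,3)# 0/3 ✗
(2,4)+ 1/3 ✗
(3,0)+ 0/3 ✗
(3,1)# 3/4 ✓
(3,2)# 1/3 ✗
(3,3)+ 0/4 ✗
(3,4)# 0/3 ✗
(3,5)+ 0/2 ✗
(4,0)# 1/2 ✓
(4,1)# 2/3 ✓
(4,2)+ 0/3 ✗
(4,3)# 0/2 ✗
(4,5)# 0/1 ✗
For instance (0,0) has only 0/1 same-type neighbors, below 1/2.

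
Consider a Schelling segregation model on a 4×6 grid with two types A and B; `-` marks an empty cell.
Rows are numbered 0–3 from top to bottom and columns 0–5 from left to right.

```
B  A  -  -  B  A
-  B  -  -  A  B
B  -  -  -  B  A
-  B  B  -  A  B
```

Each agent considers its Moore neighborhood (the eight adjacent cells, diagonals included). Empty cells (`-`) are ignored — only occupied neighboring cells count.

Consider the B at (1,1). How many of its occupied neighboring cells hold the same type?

Occupied neighbors of (1,1): (0,0)=B, (0,1)=A, (2,0)=B.
Same type (B): 2 of 3.

2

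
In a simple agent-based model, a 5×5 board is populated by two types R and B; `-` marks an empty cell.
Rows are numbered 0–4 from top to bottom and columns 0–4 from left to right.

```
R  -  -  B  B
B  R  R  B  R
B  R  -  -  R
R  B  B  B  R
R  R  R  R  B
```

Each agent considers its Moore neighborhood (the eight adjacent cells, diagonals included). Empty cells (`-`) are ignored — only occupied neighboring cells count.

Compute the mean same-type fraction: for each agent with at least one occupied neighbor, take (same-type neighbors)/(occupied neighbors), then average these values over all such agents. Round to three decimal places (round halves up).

Row 0: (0,0)R 1/2 · (0,3)B 2/4 · (0,4)B 2/3
Row 1: (1,0)B 1/4 · (1,1)R 3/5 · (1,2)R 2/4 · (1,3)B 2/5 · (1,4)R 1/4
Row 2: (2,0)B 2/5 · (2,1)R 3/7 · (2,4)R 2/4
Row 3: (3,0)R 3/5 · (3,1)B 2/7 · (3,2)B 2/6 · (3,3)B 2/6 · (3,4)R 2/4
Row 4: (4,0)R 2/3 · (4,1)R 3/5 · (4,2)R 2/5 · (4,3)R 2/5 · (4,4)B 1/3
Sum over 21 agents: 1/2 + 2/4 + 2/3 + 1/4 + 3/5 + 2/4 + 2/5 + 1/4 + 2/5 + 3/7 + 2/4 + 3/5 + 2/7 + 2/6 + 2/6 + 2/4 + 2/3 + 3/5 + 2/5 + 2/5 + 1/3 = 992/105; mean = 992/105 ÷ 21 = 992/2205 = 0.449886… → 0.450.

0.450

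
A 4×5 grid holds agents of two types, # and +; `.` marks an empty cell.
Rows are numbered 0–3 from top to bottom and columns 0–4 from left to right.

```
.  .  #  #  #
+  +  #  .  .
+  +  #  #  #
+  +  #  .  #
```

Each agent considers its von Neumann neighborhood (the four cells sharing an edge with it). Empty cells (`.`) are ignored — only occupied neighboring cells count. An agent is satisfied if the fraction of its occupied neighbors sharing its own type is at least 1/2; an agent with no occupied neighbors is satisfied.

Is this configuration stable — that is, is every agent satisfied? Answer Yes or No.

Yes

(0,2)# 2/2 satisfied
(0,3)# 2/2 satisfied
(0,4)# 1/1 satisfied
(1,0)+ 2/2 satisfied
(1,1)+ 2/3 satisfied
(1,2)# 2/3 satisfied
(2,0)+ 3/3 satisfied
(2,1)+ 3/4 satisfied
(2,2)# 3/4 satisfied
(2,3)# 2/2 satisfied
(2,4)# 2/2 satisfied
(3,0)+ 2/2 satisfied
(3,1)+ 2/3 satisfied
(3,2)# 1/2 satisfied
(3,4)# 1/1 satisfied
All meet the threshold, so the configuration is stable.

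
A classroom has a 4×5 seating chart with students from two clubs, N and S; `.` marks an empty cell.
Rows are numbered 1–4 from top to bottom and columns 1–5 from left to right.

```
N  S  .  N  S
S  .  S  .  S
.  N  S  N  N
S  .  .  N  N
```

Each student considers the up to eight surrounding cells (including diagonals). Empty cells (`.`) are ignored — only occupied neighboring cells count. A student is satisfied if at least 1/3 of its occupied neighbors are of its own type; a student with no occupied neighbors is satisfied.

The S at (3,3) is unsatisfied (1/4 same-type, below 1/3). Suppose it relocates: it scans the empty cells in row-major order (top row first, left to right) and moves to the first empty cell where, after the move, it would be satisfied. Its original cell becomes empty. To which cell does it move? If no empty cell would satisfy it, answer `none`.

Vacating (3,3). Empty cells in order:
  (1,3): 2/3 same-type → satisfied — stop here.

(1,3)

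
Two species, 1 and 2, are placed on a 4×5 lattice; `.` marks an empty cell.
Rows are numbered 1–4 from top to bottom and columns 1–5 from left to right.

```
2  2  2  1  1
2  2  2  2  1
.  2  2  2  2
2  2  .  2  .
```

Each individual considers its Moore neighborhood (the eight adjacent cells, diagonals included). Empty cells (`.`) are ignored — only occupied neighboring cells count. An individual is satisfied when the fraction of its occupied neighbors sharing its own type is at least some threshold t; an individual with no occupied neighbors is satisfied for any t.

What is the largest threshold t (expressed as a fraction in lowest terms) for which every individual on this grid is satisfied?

2/5

Row 1: (1,1)2 3/3 · (1,2)2 5/5 · (1,3)2 4/5 · (1,4)1 2/5 · (1,5)1 2/3
Row 2: (2,1)2 4/4 · (2,2)2 7/7 · (2,3)2 7/8 · (2,4)2 5/8 · (2,5)1 2/5
Row 3: (3,2)2 6/6 · (3,3)2 7/7 · (3,4)2 5/6 · (3,5)2 3/4
Row 4: (4,1)2 2/2 · (4,2)2 3/3 · (4,4)2 3/3
The smallest same-type fraction is 2/5 at (1,4), which reduces to 2/5. Any threshold above that leaves this individual unsatisfied.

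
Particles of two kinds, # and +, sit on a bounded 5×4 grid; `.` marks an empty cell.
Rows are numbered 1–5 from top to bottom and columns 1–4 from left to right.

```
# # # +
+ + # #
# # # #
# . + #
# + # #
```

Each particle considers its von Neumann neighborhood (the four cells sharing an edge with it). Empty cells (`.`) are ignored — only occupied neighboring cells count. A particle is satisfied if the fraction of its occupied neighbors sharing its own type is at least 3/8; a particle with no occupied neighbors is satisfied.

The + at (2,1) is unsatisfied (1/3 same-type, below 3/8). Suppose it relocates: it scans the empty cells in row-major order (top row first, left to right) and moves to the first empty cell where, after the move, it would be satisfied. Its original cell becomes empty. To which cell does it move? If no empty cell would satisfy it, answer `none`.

Vacating (2,1). Empty cells in order:
  (4,2): 2/4 same-type → satisfied — stop here.

(4,2)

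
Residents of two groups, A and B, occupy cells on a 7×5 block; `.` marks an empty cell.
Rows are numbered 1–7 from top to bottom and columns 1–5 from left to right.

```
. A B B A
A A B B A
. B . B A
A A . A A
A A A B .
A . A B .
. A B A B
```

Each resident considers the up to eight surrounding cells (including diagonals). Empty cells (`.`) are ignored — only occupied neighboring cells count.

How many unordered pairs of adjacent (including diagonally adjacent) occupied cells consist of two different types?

Scan each occupied cell's neighbors to the right and below (and the two forward diagonals) so each pair is counted once.
Row 1: A(1,2)–B(1,3)≠ A(1,2)–A(2,2)= A(1,2)–B(2,3)≠ A(1,2)–A(2,1)= B(1,3)–B(1,4)= B(1,3)–B(2,3)= B(1,3)–B(2,4)= B(1,3)–A(2,2)≠ B(1,4)–A(1,5)≠ B(1,4)–B(2,4)= B(1,4)–A(2,5)≠ B(1,4)–B(2,3)= A(1,5)–A(2,5)= A(1,5)–B(2,4)≠  → 6/14 unlike.
Row 2: A(2,1)–A(2,2)= A(2,1)–B(3,2)≠ A(2,2)–B(2,3)≠ A(2,2)–B(3,2)≠ B(2,3)–B(2,4)= B(2,3)–B(3,4)= B(2,3)–B(3,2)= B(2,4)–A(2,5)≠ B(2,4)–B(3,4)= B(2,4)–A(3,5)≠ A(2,5)–A(3,5)= A(2,5)–B(3,4)≠  → 6/12 unlike.
Row 3: B(3,2)–A(4,2)≠ B(3,2)–A(4,1)≠ B(3,4)–A(3,5)≠ B(3,4)–A(4,4)≠ B(3,4)–A(4,5)≠ A(3,5)–A(4,5)= A(3,5)–A(4,4)=  → 5/7 unlike.
Row 4: A(4,1)–A(4,2)= A(4,1)–A(5,1)= A(4,1)–A(5,2)= A(4,2)–A(5,2)= A(4,2)–A(5,3)= A(4,2)–A(5,1)= A(4,4)–A(4,5)= A(4,4)–B(5,4)≠ A(4,4)–A(5,3)= A(4,5)–B(5,4)≠  → 2/10 unlike.
Row 5: A(5,1)–A(5,2)= A(5,1)–A(6,1)= A(5,2)–A(5,3)= A(5,2)–A(6,3)= A(5,2)–A(6,1)= A(5,3)–B(5,4)≠ A(5,3)–A(6,3)= A(5,3)–B(6,4)≠ B(5,4)–B(6,4)= B(5,4)–A(6,3)≠  → 3/10 unlike.
Row 6: A(6,1)–A(7,2)= A(6,3)–B(6,4)≠ A(6,3)–B(7,3)≠ A(6,3)–A(7,4)= A(6,3)–A(7,2)= B(6,4)–A(7,4)≠ B(6,4)–B(7,5)= B(6,4)–B(7,3)=  → 3/8 unlike.
Row 7: A(7,2)–B(7,3)≠ B(7,3)–A(7,4)≠ A(7,4)–B(7,5)≠  → 3/3 unlike.
Total adjacent occupied pairs: 64; unlike-type pairs: 28.

28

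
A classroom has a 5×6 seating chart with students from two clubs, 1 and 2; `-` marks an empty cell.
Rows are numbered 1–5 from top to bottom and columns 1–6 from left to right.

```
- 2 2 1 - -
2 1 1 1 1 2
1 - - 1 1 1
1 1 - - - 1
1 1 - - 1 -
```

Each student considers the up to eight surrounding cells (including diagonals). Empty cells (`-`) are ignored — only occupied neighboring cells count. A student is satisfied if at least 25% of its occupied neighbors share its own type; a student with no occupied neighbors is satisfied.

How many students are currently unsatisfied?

2

(1,2)2 2/4 ✓
(1,3)2 1/5 ✗
(1,4)1 3/4 ✓
(2,1)2 1/3 ✓
(2,2)1 2/5 ✓
(2,3)1 4/6 ✓
(2,4)1 5/6 ✓
(2,5)1 5/6 ✓
(2,6)2 0/3 ✗
(3,1)1 3/4 ✓
(3,4)1 4/4 ✓
(3,5)1 5/6 ✓
(3,6)1 3/4 ✓
(4,1)1 4/4 ✓
(4,2)1 4/4 ✓
(4,6)1 3/3 ✓
(5,1)1 3/3 ✓
(5,2)1 3/3 ✓
(5,5)1 1/1 ✓
Unsatisfied: (1,3), (2,6) — 2 in total.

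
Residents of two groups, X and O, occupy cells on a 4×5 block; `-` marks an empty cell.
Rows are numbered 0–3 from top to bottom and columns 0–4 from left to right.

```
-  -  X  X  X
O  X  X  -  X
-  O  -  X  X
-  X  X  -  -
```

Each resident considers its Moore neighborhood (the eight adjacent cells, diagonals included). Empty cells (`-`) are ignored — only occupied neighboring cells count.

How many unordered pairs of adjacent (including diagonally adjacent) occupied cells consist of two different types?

Scan each occupied cell's neighbors to the right and below (and the two forward diagonals) so each pair is counted once.
From row 0: 0 unlike of 7 pairs (running 0/7).
From row 1: 3 unlike of 8 pairs (running 3/15).
From row 2: 2 unlike of 4 pairs (running 5/19).
From row 3: 0 unlike of 1 pairs (running 5/20).
Total adjacent occupied pairs: 20; unlike-type pairs: 5.

5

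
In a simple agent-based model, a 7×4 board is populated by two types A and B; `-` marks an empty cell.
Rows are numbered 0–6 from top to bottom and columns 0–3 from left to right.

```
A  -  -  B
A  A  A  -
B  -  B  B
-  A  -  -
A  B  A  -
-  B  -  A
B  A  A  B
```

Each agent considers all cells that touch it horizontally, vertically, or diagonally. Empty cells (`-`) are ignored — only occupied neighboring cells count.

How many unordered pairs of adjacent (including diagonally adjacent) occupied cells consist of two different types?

Scan each occupied cell's neighbors to the right and below (and the two forward diagonals) so each pair is counted once.
Row 0: A(0,0)–A(1,0)= A(0,0)–A(1,1)= B(0,3)–A(1,2)≠  → 1/3 unlike.
Row 1: A(1,0)–A(1,1)= A(1,0)–B(2,0)≠ A(1,1)–A(1,2)= A(1,1)–B(2,2)≠ A(1,1)–B(2,0)≠ A(1,2)–B(2,2)≠ A(1,2)–B(2,3)≠  → 5/7 unlike.
Row 2: B(2,0)–A(3,1)≠ B(2,2)–B(2,3)= B(2,2)–A(3,1)≠  → 2/3 unlike.
Row 3: A(3,1)–B(4,1)≠ A(3,1)–A(4,2)= A(3,1)–A(4,0)=  → 1/3 unlike.
Row 4: A(4,0)–B(4,1)≠ A(4,0)–B(5,1)≠ B(4,1)–A(4,2)≠ B(4,1)–B(5,1)= A(4,2)–A(5,3)= A(4,2)–B(5,1)≠  → 4/6 unlike.
Row 5: B(5,1)–A(6,1)≠ B(5,1)–A(6,2)≠ B(5,1)–B(6,0)= A(5,3)–B(6,3)≠ A(5,3)–A(6,2)=  → 3/5 unlike.
Row 6: B(6,0)–A(6,1)≠ A(6,1)–A(6,2)= A(6,2)–B(6,3)≠  → 2/3 unlike.
Total adjacent occupied pairs: 30; unlike-type pairs: 18.

18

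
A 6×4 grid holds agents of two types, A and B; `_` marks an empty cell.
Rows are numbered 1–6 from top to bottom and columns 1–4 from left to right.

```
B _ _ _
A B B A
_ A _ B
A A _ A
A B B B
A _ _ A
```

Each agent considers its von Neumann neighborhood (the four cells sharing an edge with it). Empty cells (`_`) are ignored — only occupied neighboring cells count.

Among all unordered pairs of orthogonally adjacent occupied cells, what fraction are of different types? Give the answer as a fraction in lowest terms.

Scan each occupied cell's neighbors to the right and below so each pair is counted once.
Row 1: B(1,1)–A(2,1)≠  → 1/1 unlike.
Row 2: A(2,1)–B(2,2)≠ B(2,2)–B(2,3)= B(2,2)–A(3,2)≠ B(2,3)–A(2,4)≠ A(2,4)–B(3,4)≠  → 4/5 unlike.
Row 3: A(3,2)–A(4,2)= B(3,4)–A(4,4)≠  → 1/2 unlike.
Row 4: A(4,1)–A(4,2)= A(4,1)–A(5,1)= A(4,2)–B(5,2)≠ A(4,4)–B(5,4)≠  → 2/4 unlike.
Row 5: A(5,1)–B(5,2)≠ A(5,1)–A(6,1)= B(5,2)–B(5,3)= B(5,3)–B(5,4)= B(5,4)–A(6,4)≠  → 2/5 unlike.
Total adjacent occupied pairs: 17; unlike-type pairs: 10.
10/17 is already in lowest terms.

10/17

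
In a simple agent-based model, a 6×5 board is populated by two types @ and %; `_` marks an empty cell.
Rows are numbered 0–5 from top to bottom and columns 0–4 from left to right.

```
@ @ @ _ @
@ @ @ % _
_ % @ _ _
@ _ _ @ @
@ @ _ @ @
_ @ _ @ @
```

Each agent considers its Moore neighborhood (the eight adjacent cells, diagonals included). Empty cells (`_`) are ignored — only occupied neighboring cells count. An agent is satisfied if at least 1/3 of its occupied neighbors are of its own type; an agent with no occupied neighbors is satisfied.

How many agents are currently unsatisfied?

Row 0: (0,0)@ 3/3 satisfied · (0,1)@ 5/5 satisfied · (0,2)@ 3/4 satisfied · (0,4)@ 0/1 not
Row 1: (1,0)@ 3/4 satisfied · (1,1)@ 6/7 satisfied · (1,2)@ 4/6 satisfied · (1,3)% 0/4 not
Row 2: (2,1)% 0/5 not · (2,2)@ 3/5 satisfied
Row 3: (3,0)@ 2/3 satisfied · (3,3)@ 4/4 satisfied · (3,4)@ 3/3 satisfied
Row 4: (4,0)@ 3/3 satisfied · (4,1)@ 3/3 satisfied · (4,3)@ 5/5 satisfied · (4,4)@ 5/5 satisfied
Row 5: (5,1)@ 2/2 satisfied · (5,3)@ 3/3 satisfied · (5,4)@ 3/3 satisfied
Unsatisfied: (0,4), (1,3), (2,1) — 3 in total.

3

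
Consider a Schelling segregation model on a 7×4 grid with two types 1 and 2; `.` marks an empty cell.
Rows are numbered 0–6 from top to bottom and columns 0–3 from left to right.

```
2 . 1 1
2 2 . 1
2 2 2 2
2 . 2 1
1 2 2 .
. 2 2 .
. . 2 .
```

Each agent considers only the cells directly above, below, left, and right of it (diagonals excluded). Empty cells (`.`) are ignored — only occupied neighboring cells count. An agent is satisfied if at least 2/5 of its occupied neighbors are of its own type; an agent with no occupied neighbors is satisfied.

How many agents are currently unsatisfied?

Row 0: (0,0)2 1/1 satisfied · (0,2)1 1/1 satisfied · (0,3)1 2/2 satisfied
Row 1: (1,0)2 3/3 satisfied · (1,1)2 2/2 satisfied · (1,3)1 1/2 satisfied
Row 2: (2,0)2 3/3 satisfied · (2,1)2 3/3 satisfied · (2,2)2 3/3 satisfied · (2,3)2 1/3 not
Row 3: (3,0)2 1/2 satisfied · (3,2)2 2/3 satisfied · (3,3)1 0/2 not
Row 4: (4,0)1 0/2 not · (4,1)2 2/3 satisfied · (4,2)2 3/3 satisfied
Row 5: (5,1)2 2/2 satisfied · (5,2)2 3/3 satisfied
Row 6: (6,2)2 1/1 satisfied
Unsatisfied: (2,3), (3,3), (4,0) — 3 in total.

3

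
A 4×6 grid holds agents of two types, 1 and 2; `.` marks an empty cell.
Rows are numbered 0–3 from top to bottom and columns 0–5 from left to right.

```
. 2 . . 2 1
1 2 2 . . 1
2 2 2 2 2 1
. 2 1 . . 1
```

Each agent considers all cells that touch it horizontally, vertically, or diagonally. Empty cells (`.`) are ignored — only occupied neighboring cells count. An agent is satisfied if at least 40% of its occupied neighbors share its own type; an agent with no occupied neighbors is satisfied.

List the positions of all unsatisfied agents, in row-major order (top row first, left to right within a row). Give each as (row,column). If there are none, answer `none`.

(0,4), (1,0), (2,4), (3,2)

(0,1)2 2/3 ✓
(0,4)2 0/2 ✗
(0,5)1 1/2 ✓
(1,0)1 0/4 ✗
(1,1)2 5/6 ✓
(1,2)2 5/5 ✓
(1,5)1 2/4 ✓
(2,0)2 3/4 ✓
(2,1)2 5/7 ✓
(2,2)2 5/6 ✓
(2,3)2 3/4 ✓
(2,4)2 1/4 ✗
(2,5)1 2/3 ✓
(3,1)2 3/4 ✓
(3,2)1 0/4 ✗
(3,5)1 1/2 ✓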